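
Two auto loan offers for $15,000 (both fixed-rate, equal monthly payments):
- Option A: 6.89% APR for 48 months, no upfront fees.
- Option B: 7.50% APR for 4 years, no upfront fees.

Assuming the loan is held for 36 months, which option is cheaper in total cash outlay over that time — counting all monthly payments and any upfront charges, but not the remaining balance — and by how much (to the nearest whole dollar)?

Option A: at 6.89% the monthly rate is 0.0057417, so the payment is 15,000 × 0.0057417 / (1 − 1.0057417^−48) = $358.43.
Option B: at 7.50% the monthly rate is 0.0062500, so the payment is 15,000 × 0.0062500 / (1 − 1.0062500^−48) = $362.68.
Over 36 months: Option A costs 36 × $358.43 = $12,903.48; Option B costs 36 × $362.68 = $13,056.48.
Option A is cheaper by $13,056.48 − $12,903.48 = $153.00.

Option A by $153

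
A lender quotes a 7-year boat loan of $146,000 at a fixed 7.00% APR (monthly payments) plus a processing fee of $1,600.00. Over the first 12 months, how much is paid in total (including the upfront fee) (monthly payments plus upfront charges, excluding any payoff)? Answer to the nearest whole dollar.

$28,042

At 7.00% the monthly rate is 0.0058333, so the payment is 146,000 × 0.0058333 / (1 − 1.0058333^−84) = $2,203.53.
Total outlay = 12 × $2,203.53 + $1,600.00 = $28,042.36.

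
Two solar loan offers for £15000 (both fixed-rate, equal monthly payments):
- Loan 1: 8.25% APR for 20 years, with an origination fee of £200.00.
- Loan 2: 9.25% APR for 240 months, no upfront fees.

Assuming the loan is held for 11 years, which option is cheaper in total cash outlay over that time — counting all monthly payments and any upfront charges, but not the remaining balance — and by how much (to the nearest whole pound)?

Loan 1 by £1,063

Loan 1: at 8.25% the monthly rate is 0.0068750, so the payment is 15,000 × 0.0068750 / (1 − 1.0068750^−240) = £127.81.
Loan 2: monthly rate = 9.25%/12 = 0.0077083; payment = 15,000 × 0.0077083 / (1 − (1+0.0077083)^−240) = £137.38.
Over 132 months: Loan 1 costs 132 × £127.81 + £200.00 = £17,070.92; Loan 2 costs 132 × £137.38 = £18,134.16.
Loan 1 is cheaper by £18,134.16 − £17,070.92 = £1,063.24.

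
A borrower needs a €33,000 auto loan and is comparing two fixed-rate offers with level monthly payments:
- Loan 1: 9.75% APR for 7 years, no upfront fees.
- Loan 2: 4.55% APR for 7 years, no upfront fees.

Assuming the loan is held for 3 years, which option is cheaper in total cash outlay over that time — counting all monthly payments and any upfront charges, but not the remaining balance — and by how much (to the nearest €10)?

Loan 2 by €3,030

Loan 1: at 9.75% the monthly rate is 0.0081250, so the payment is 33,000 × 0.0081250 / (1 − 1.0081250^−84) = €543.59.
Loan 2: at 4.55% the monthly rate is 0.0037917, so the payment is 33,000 × 0.0037917 / (1 − 1.0037917^−84) = €459.47.
Over 36 months: Loan 1 costs 36 × €543.59 = €19,569.24; Loan 2 costs 36 × €459.47 = €16,540.92.
Loan 2 is cheaper by €19,569.24 − €16,540.92 = €3,028.32.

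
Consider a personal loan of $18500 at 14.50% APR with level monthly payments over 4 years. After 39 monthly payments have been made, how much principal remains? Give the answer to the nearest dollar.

$4,326

With monthly rate i = 14.5%/12 = 0.0120833, the balance after k of n payments is P · [(1+i)^n − (1+i)^k] / [(1+i)^n − 1].
(1+0.0120833)^48 = 1.77984060 and (1+0.0120833)^39 = 1.59747713, so the balance is 18,500 × (1.77984060 − 1.59747713) / (1.77984060 − 1) = $4,326.17.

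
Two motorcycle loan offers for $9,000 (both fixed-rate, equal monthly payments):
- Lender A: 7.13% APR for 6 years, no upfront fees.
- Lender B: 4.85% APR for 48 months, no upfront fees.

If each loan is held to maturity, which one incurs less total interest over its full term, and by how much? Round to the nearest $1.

Lender B by $1,169

Lender A: monthly rate = 7.13%/12 = 0.0059417; payment = 9,000 × 0.0059417 / (1 − (1+0.0059417)^−72) = $154.00.
Total interest on Lender A = 72 × $154.00 − $9,000 = $2,088.00.
Lender B: monthly rate = 4.85%/12 = 0.0040417; payment = 9,000 × 0.0040417 / (1 − (1+0.0040417)^−48) = $206.65.
Total interest on Lender B = 48 × $206.65 − $9,000 = $919.20.
Lender B is lower by $1,168.80.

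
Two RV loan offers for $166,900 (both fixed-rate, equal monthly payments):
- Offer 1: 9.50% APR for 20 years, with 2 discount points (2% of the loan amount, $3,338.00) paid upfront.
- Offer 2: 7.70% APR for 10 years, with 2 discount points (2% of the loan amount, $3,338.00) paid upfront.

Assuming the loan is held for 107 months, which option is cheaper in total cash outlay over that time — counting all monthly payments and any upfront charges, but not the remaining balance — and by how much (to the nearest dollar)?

Offer 1 by $47,387

Offer 1: monthly rate = 9.5%/12 = 0.0079167; payment = 166,900 × 0.0079167 / (1 − (1+0.0079167)^−240) = $1,555.73.
Offer 2: at 7.70% the monthly rate is 0.0064167, so the payment is 166,900 × 0.0064167 / (1 − 1.0064167^−120) = $1,998.60.
Over 107 months: Offer 1 costs 107 × $1,555.73 + $3,338.00 = $169,801.11; Offer 2 costs 107 × $1,998.60 + $3,338.00 = $217,188.20.
Offer 1 is cheaper by $217,188.20 − $169,801.11 = $47,387.09.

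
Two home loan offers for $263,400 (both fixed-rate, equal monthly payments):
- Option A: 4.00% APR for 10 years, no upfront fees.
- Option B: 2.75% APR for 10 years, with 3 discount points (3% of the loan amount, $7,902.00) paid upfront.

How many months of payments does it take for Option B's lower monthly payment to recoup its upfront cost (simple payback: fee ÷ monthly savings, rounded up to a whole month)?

Option A: at 4.00% the monthly rate is 0.0033333, so the payment is 263,400 × 0.0033333 / (1 − 1.0033333^−120) = $2,666.80.
Option B: at 2.75% the monthly rate is 0.0022917, so the payment is 263,400 × 0.0022917 / (1 − 1.0022917^−120) = $2,513.13.
Monthly savings = $2,666.80 − $2,513.13 = $153.67.
Break-even = $7,902.00 / $153.67 = 51.42 → 52 months.

52 months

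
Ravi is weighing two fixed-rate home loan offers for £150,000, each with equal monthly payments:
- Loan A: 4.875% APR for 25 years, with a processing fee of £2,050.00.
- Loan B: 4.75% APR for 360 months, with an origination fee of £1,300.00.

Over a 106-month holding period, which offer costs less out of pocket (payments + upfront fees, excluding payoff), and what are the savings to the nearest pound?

Loan B by £9,604

Loan A: monthly rate = 4.875%/12 = 0.0040625; payment = 150,000 × 0.0040625 / (1 − (1+0.0040625)^−300) = £866.00.
Loan B: monthly rate = 4.75%/12 = 0.0039583; payment = 150,000 × 0.0039583 / (1 − (1+0.0039583)^−360) = £782.47.
Over 106 months: Loan A costs 106 × £866.00 + £2,050.00 = £93,846.00; Loan B costs 106 × £782.47 + £1,300.00 = £84,241.82.
Loan B is cheaper by £93,846.00 − £84,241.82 = £9,604.18.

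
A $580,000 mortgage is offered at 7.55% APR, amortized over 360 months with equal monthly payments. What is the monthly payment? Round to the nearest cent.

$4,075.32

Monthly rate = 7.55%/12 = 0.0062917; payment = 580,000 × 0.0062917 / (1 − (1+0.0062917)^−360) = $4,075.32.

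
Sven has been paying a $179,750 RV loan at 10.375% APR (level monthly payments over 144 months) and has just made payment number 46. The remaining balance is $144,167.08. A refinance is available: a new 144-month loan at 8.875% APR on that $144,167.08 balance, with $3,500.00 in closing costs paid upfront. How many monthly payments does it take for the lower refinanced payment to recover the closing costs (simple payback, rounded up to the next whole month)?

Current payment = 179,750 × 10.375%/12 / (1 − (1+0.0086458)^−144) = $2,187.27.
Refinanced payment = 144,167.08 × 0.0073958 / (1 − (1+0.0073958)^−144) = $1,630.53.
Monthly savings = $2,187.27 − $1,630.53 = $556.74.
Break-even = $3,500.00 / $556.74 = 6.29 → 7 months.

7 months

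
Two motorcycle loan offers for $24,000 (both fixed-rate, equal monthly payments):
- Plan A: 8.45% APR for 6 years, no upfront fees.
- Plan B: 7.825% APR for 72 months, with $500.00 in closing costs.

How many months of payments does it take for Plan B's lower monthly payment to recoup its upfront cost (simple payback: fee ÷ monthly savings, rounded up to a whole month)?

Plan A: monthly rate = 8.45%/12 = 0.0070417; payment = 24,000 × 0.0070417 / (1 − (1+0.0070417)^−72) = $426.09.
Plan B: monthly rate = 7.825%/12 = 0.0065208; payment = 24,000 × 0.0065208 / (1 − (1+0.0065208)^−72) = $418.75.
Monthly savings = $426.09 − $418.75 = $7.34.
Break-even = $500.00 / $7.34 = 68.12 → 69 months.

69 months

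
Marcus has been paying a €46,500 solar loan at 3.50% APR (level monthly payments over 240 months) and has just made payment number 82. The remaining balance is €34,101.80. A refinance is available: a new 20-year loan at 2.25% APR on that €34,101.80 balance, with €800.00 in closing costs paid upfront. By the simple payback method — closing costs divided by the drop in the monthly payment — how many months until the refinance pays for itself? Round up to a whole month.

Current payment = 46,500 × 3.5%/12 / (1 − (1+0.0029167)^−240) = €269.68.
Refinanced payment = 34,101.80 × 0.0018750 / (1 − (1+0.0018750)^−240) = €176.58.
Monthly savings = €269.68 − €176.58 = €93.10.
Break-even = €800.00 / €93.10 = 8.59 → 9 months.

9 months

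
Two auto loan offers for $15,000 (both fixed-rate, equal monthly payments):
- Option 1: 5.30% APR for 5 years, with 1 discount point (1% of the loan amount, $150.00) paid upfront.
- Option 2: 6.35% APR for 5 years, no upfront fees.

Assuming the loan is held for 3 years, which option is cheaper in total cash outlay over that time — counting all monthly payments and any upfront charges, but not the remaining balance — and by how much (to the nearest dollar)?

Option 1: at 5.30% the monthly rate is 0.0044167, so the payment is 15,000 × 0.0044167 / (1 − 1.0044167^−60) = $285.13.
Option 2: at 6.35% the monthly rate is 0.0052917, so the payment is 15,000 × 0.0052917 / (1 − 1.0052917^−60) = $292.44.
Over 36 months: Option 1 costs 36 × $285.13 + $150.00 = $10,414.68; Option 2 costs 36 × $292.44 = $10,527.84.
Option 1 is cheaper by $10,527.84 − $10,414.68 = $113.16.

Option 1 by $113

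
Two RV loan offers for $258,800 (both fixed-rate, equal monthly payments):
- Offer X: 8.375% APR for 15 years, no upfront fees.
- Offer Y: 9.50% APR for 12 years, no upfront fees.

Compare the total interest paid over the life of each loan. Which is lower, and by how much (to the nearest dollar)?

Offer X: monthly rate = 8.375%/12 = 0.0069792; payment = 258,800 × 0.0069792 / (1 − (1+0.0069792)^−180) = $2,529.58.
Total interest on Offer X = 180 × $2,529.58 − $258,800 = $196,524.40.
Offer Y: at 9.50% the monthly rate is 0.0079167, so the payment is 258,800 × 0.0079167 / (1 − 1.0079167^−144) = $3,018.57.
Total interest on Offer Y = 144 × $3,018.57 − $258,800 = $175,874.08.
Offer Y is lower by $20,650.32.

Offer Y by $20,650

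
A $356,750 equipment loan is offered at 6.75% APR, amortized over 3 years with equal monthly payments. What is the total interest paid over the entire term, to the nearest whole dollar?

Monthly rate = 6.75%/12 = 0.0056250; payment = 356,750 × 0.0056250 / (1 − (1+0.0056250)^−36) = $10,974.67.
Total paid = 36 × $10,974.67 = $395,088.12; interest = $395,088.12 − $356,750 = $38,338.12.

$38,338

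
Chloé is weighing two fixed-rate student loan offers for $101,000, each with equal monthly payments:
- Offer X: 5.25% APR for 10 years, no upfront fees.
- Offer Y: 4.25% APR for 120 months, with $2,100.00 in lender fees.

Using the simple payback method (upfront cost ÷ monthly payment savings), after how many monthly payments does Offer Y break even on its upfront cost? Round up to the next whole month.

43 months

Offer X: at 5.25% the monthly rate is 0.0043750, so the payment is 101,000 × 0.0043750 / (1 − 1.0043750^−120) = $1,083.65.
Offer Y: at 4.25% the monthly rate is 0.0035417, so the payment is 101,000 × 0.0035417 / (1 − 1.0035417^−120) = $1,034.62.
Monthly savings = $1,083.65 − $1,034.62 = $49.03.
Break-even = $2,100.00 / $49.03 = 42.83 → 43 months.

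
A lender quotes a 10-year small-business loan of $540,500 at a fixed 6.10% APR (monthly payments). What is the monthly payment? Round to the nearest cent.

Monthly rate = 6.1%/12 = 0.0050833; payment = 540,500 × 0.0050833 / (1 − (1+0.0050833)^−120) = $6,027.84.

$6,027.84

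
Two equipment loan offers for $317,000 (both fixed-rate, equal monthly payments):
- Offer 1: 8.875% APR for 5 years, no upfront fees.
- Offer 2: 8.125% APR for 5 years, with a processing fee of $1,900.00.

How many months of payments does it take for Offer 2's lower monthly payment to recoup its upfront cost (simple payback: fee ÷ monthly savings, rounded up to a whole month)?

Offer 1: at 8.875% the monthly rate is 0.0073958, so the payment is 317,000 × 0.0073958 / (1 − 1.0073958^−60) = $6,561.18.
Offer 2: monthly rate = 8.125%/12 = 0.0067708; payment = 317,000 × 0.0067708 / (1 − (1+0.0067708)^−60) = $6,446.60.
Monthly savings = $6,561.18 − $6,446.60 = $114.58.
Break-even = $1,900.00 / $114.58 = 16.58 → 17 months.

17 months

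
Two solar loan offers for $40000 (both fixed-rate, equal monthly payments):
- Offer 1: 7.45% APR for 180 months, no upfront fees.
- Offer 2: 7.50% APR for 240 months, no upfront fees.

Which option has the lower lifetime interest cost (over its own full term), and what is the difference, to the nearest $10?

Offer 1: at 7.45% the monthly rate is 0.0062083, so the payment is 40,000 × 0.0062083 / (1 − 1.0062083^−180) = $369.67.
Total interest on Offer 1 = 180 × $369.67 − $40,000 = $26,540.60.
Offer 2: at 7.50% the monthly rate is 0.0062500, so the payment is 40,000 × 0.0062500 / (1 − 1.0062500^−240) = $322.24.
Total interest on Offer 2 = 240 × $322.24 − $40,000 = $37,337.60.
Offer 1 is lower by $10,797.00.

Offer 1 by $10,800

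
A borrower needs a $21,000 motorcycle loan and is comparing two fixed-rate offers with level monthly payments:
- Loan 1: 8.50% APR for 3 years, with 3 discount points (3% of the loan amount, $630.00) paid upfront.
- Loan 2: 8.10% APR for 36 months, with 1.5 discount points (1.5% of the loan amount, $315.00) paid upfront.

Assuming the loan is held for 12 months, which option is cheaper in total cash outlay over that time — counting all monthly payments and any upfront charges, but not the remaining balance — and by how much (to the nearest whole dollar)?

Loan 1: at 8.50% the monthly rate is 0.0070833, so the payment is 21,000 × 0.0070833 / (1 − 1.0070833^−36) = $662.92.
Loan 2: at 8.10% the monthly rate is 0.0067500, so the payment is 21,000 × 0.0067500 / (1 − 1.0067500^−36) = $659.03.
Over 12 months: Loan 1 costs 12 × $662.92 + $630.00 = $8,585.04; Loan 2 costs 12 × $659.03 + $315.00 = $8,223.36.
Loan 2 is cheaper by $8,585.04 − $8,223.36 = $361.68.

Loan 2 by $362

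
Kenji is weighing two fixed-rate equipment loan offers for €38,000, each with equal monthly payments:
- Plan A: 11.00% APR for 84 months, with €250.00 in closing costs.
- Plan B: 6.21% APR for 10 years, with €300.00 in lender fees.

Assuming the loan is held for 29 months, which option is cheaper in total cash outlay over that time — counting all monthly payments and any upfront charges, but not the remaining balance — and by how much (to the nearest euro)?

Plan A: monthly rate = 11%/12 = 0.0091667; payment = 38,000 × 0.0091667 / (1 − (1+0.0091667)^−84) = €650.65.
Plan B: monthly rate = 6.21%/12 = 0.0051750; payment = 38,000 × 0.0051750 / (1 − (1+0.0051750)^−120) = €425.90.
Over 29 months: Plan A costs 29 × €650.65 + €250.00 = €19,118.85; Plan B costs 29 × €425.90 + €300.00 = €12,651.10.
Plan B is cheaper by €19,118.85 − €12,651.10 = €6,467.75.

Plan B by €6,468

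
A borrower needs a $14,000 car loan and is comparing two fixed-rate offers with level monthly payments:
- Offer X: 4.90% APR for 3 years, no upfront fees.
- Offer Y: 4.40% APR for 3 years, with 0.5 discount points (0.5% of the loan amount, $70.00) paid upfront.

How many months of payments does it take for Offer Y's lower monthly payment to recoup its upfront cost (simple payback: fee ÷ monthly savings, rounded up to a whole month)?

23 months

Offer X: at 4.90% the monthly rate is 0.0040833, so the payment is 14,000 × 0.0040833 / (1 − 1.0040833^−36) = $418.96.
Offer Y: monthly rate = 4.4%/12 = 0.0036667; payment = 14,000 × 0.0036667 / (1 − (1+0.0036667)^−36) = $415.83.
Monthly savings = $418.96 − $415.83 = $3.13.
Break-even = $70.00 / $3.13 = 22.36 → 23 months.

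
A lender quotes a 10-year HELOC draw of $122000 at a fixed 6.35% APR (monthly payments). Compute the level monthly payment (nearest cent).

Monthly rate = 6.35%/12 = 0.0052917; payment = 122,000 × 0.0052917 / (1 − (1+0.0052917)^−120) = $1,375.99.

$1,375.99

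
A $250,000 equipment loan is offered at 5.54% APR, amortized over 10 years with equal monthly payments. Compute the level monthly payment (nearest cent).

$2,718.11

At 5.54% the monthly rate is 0.0046167, so the payment is 250,000 × 0.0046167 / (1 − 1.0046167^−120) = $2,718.11.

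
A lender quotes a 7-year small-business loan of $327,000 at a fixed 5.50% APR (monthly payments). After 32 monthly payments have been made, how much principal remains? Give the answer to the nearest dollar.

$216,972

With monthly rate i = 5.5%/12 = 0.0045833, the balance after k of n payments is P · [(1+i)^n − (1+i)^k] / [(1+i)^n − 1].
(1+0.0045833)^84 = 1.46832221 and (1+0.0045833)^32 = 1.15757995, so the balance is 327,000 × (1.46832221 − 1.15757995) / (1.46832221 − 1) = $216,971.81.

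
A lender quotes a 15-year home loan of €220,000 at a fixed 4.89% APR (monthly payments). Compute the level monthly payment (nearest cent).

Monthly rate = 4.89%/12 = 0.0040750; payment = 220,000 × 0.0040750 / (1 − (1+0.0040750)^−180) = €1,727.17.

€1,727.17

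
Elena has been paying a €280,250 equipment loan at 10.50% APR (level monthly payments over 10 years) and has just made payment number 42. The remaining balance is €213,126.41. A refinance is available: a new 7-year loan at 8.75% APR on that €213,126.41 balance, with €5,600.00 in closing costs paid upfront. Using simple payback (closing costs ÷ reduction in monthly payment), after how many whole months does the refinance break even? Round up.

Current payment = 280,250 × 10.5%/12 / (1 − (1+0.0087500)^−120) = €3,781.55.
Refinanced payment = 213,126.41 × 0.0072917 / (1 − (1+0.0072917)^−84) = €3,402.03.
Monthly savings = €3,781.55 − €3,402.03 = €379.52.
Break-even = €5,600.00 / €379.52 = 14.76 → 15 months.

15 months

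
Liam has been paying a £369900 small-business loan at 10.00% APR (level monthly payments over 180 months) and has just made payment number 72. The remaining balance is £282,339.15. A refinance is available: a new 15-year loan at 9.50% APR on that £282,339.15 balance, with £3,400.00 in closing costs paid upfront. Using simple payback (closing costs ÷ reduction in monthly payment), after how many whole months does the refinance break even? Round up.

Current payment = 369,900 × 10%/12 / (1 − (1+0.0083333)^−180) = £3,974.96.
Refinanced payment = 282,339.15 × 0.0079167 / (1 − (1+0.0079167)^−180) = £2,948.26.
Monthly savings = £3,974.96 − £2,948.26 = £1,026.70.
Break-even = £3,400.00 / £1,026.70 = 3.31 → 4 months.

4 months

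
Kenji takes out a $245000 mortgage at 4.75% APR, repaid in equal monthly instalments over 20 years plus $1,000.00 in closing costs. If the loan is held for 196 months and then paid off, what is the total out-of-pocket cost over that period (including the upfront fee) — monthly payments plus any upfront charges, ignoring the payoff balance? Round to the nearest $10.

$311,320

Monthly rate = 4.75%/12 = 0.0039583; payment = 245,000 × 0.0039583 / (1 − (1+0.0039583)^−240) = $1,583.25.
Total outlay = 196 × $1,583.25 + $1,000.00 = $311,317.00.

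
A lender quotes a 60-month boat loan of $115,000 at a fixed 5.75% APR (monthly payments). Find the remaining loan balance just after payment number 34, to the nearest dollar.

With monthly rate i = 5.75%/12 = 0.0047917, the balance after k of n payments is P · [(1+i)^n − (1+i)^k] / [(1+i)^n − 1].
(1+0.0047917)^60 = 1.33217559 and (1+0.0047917)^34 = 1.17648077, so the balance is 115,000 × (1.33217559 − 1.17648077) / (1.33217559 − 1) = $53,901.93.

$53,902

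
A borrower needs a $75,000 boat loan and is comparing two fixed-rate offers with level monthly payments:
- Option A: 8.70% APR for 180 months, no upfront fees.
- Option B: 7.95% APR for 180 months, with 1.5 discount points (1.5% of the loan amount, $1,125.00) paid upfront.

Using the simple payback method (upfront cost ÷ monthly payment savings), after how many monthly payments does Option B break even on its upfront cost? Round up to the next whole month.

Option A: at 8.70% the monthly rate is 0.0072500, so the payment is 75,000 × 0.0072500 / (1 − 1.0072500^−180) = $747.37.
Option B: monthly rate = 7.95%/12 = 0.0066250; payment = 75,000 × 0.0066250 / (1 − (1+0.0066250)^−180) = $714.58.
Monthly savings = $747.37 − $714.58 = $32.79.
Break-even = $1,125.00 / $32.79 = 34.31 → 35 months.

35 months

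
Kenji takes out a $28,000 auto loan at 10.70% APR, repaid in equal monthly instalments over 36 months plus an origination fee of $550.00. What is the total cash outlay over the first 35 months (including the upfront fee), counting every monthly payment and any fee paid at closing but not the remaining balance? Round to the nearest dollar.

At 10.70% the monthly rate is 0.0089167, so the payment is 28,000 × 0.0089167 / (1 − 1.0089167^−36) = $912.71.
Total outlay = 35 × $912.71 + $550.00 = $32,494.85.

$32,495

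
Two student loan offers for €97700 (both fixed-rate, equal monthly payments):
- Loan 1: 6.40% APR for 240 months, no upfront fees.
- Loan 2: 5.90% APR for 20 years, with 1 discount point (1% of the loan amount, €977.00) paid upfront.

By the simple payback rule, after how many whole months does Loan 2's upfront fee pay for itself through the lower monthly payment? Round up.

Loan 1: at 6.40% the monthly rate is 0.0053333, so the payment is 97,700 × 0.0053333 / (1 − 1.0053333^−240) = €722.68.
Loan 2: monthly rate = 5.9%/12 = 0.0049167; payment = 97,700 × 0.0049167 / (1 − (1+0.0049167)^−240) = €694.33.
Monthly savings = €722.68 − €694.33 = €28.35.
Break-even = €977.00 / €28.35 = 34.46 → 35 months.

35 months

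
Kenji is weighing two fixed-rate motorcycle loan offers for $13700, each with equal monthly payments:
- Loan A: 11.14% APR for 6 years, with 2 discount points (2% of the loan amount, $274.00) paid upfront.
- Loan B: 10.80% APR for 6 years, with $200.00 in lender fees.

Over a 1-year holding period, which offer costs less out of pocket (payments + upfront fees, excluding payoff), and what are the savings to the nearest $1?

Loan A: at 11.14% the monthly rate is 0.0092833, so the payment is 13,700 × 0.0092833 / (1 − 1.0092833^−72) = $261.75.
Loan B: at 10.80% the monthly rate is 0.0090000, so the payment is 13,700 × 0.0090000 / (1 − 1.0090000^−72) = $259.37.
Over 12 months: Loan A costs 12 × $261.75 + $274.00 = $3,415.00; Loan B costs 12 × $259.37 + $200.00 = $3,312.44.
Loan B is cheaper by $3,415.00 − $3,312.44 = $102.56.

Loan B by $103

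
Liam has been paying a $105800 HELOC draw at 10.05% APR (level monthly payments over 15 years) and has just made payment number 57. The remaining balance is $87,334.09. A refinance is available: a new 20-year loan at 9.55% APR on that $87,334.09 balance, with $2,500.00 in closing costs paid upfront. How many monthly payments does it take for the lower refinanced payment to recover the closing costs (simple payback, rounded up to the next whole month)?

Current payment = 105,800 × 10.05%/12 / (1 − (1+0.0083750)^−180) = $1,140.17.
Refinanced payment = 87,334.09 × 0.0079583 / (1 − (1+0.0079583)^−240) = $816.92.
Monthly savings = $1,140.17 − $816.92 = $323.25.
Break-even = $2,500.00 / $323.25 = 7.73 → 8 months.

8 months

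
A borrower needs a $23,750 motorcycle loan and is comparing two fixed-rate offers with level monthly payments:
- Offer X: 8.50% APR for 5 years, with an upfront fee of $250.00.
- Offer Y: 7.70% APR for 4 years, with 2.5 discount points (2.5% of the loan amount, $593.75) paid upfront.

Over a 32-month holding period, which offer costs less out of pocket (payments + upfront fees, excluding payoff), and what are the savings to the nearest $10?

Offer X by $3,200

Offer X: at 8.50% the monthly rate is 0.0070833, so the payment is 23,750 × 0.0070833 / (1 − 1.0070833^−60) = $487.27.
Offer Y: monthly rate = 7.7%/12 = 0.0064167; payment = 23,750 × 0.0064167 / (1 − (1+0.0064167)^−48) = $576.47.
Over 32 months: Offer X costs 32 × $487.27 + $250.00 = $15,842.64; Offer Y costs 32 × $576.47 + $593.75 = $19,040.79.
Offer X is cheaper by $19,040.79 − $15,842.64 = $3,198.15.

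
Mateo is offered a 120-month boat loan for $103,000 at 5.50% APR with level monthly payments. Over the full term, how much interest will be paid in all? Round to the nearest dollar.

$31,138

Monthly rate = 5.5%/12 = 0.0045833; payment = 103,000 × 0.0045833 / (1 − (1+0.0045833)^−120) = $1,117.82.
Total paid = 120 × $1,117.82 = $134,138.40; interest = $134,138.40 − $103,000 = $31,138.40.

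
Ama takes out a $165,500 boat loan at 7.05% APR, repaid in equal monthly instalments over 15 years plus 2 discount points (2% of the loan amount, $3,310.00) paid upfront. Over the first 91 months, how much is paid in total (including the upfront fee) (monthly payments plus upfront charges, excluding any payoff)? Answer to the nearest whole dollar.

At 7.05% the monthly rate is 0.0058750, so the payment is 165,500 × 0.0058750 / (1 − 1.0058750^−180) = $1,492.19.
Total outlay = 91 × $1,492.19 + $3,310.00 = $139,099.29.

$139,099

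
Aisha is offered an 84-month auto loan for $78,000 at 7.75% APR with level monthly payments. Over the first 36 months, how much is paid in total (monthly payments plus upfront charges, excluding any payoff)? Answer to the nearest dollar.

$43,417

At 7.75% the monthly rate is 0.0064583, so the payment is 78,000 × 0.0064583 / (1 − 1.0064583^−84) = $1,206.03.
Total outlay = 36 × $1,206.03 = $43,417.08.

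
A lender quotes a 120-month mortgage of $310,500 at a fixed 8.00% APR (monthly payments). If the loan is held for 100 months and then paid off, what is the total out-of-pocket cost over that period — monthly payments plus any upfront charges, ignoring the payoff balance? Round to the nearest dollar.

At 8.00% the monthly rate is 0.0066667, so the payment is 310,500 × 0.0066667 / (1 − 1.0066667^−120) = $3,767.22.
Total outlay = 100 × $3,767.22 = $376,722.00.

$376,722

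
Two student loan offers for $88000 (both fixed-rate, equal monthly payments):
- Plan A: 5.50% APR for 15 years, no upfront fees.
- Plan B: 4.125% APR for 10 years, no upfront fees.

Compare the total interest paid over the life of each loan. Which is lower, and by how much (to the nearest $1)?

Plan A: at 5.50% the monthly rate is 0.0045833, so the payment is 88,000 × 0.0045833 / (1 − 1.0045833^−180) = $719.03.
Total interest on Plan A = 180 × $719.03 − $88,000 = $41,425.40.
Plan B: at 4.125% the monthly rate is 0.0034375, so the payment is 88,000 × 0.0034375 / (1 − 1.0034375^−120) = $896.19.
Total interest on Plan B = 120 × $896.19 − $88,000 = $19,542.80.
Plan B is lower by $21,882.60.

Plan B by $21,883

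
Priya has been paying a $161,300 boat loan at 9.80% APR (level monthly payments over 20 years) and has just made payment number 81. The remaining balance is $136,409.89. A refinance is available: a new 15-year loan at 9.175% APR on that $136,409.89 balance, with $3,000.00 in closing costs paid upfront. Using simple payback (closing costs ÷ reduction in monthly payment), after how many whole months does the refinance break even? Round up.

22 months

Current payment = 161,300 × 9.8%/12 / (1 − (1+0.0081667)^−240) = $1,535.27.
Refinanced payment = 136,409.89 × 0.0076458 / (1 − (1+0.0076458)^−180) = $1,397.80.
Monthly savings = $1,535.27 − $1,397.80 = $137.47.
Break-even = $3,000.00 / $137.47 = 21.82 → 22 months.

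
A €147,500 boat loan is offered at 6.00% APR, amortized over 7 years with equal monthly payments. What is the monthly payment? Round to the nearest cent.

€2,154.76

At 6.00% the monthly rate is 0.0050000, so the payment is 147,500 × 0.0050000 / (1 − 1.0050000^−84) = €2,154.76.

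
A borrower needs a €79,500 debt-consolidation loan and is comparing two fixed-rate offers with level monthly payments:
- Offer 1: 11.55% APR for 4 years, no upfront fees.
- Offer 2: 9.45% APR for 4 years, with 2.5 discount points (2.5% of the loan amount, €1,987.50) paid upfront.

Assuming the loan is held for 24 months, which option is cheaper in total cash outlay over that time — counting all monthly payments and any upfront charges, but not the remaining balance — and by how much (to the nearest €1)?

Offer 1 by €52

Offer 1: monthly rate = 11.55%/12 = 0.0096250; payment = 79,500 × 0.0096250 / (1 − (1+0.0096250)^−48) = €2,076.02.
Offer 2: at 9.45% the monthly rate is 0.0078750, so the payment is 79,500 × 0.0078750 / (1 − 1.0078750^−48) = €1,995.39.
Over 24 months: Offer 1 costs 24 × €2,076.02 = €49,824.48; Offer 2 costs 24 × €1,995.39 + €1,987.50 = €49,876.86.
Offer 1 is cheaper by €49,876.86 − €49,824.48 = €52.38.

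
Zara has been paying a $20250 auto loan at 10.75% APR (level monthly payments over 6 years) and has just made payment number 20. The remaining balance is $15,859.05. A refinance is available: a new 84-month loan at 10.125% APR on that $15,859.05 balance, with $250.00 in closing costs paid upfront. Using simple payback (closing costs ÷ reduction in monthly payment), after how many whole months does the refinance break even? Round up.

3 months

Current payment = 20,250 × 10.75%/12 / (1 − (1+0.0089583)^−72) = $382.85.
Refinanced payment = 15,859.05 × 0.0084375 / (1 − (1+0.0084375)^−84) = $264.30.
Monthly savings = $382.85 − $264.30 = $118.55.
Break-even = $250.00 / $118.55 = 2.11 → 3 months.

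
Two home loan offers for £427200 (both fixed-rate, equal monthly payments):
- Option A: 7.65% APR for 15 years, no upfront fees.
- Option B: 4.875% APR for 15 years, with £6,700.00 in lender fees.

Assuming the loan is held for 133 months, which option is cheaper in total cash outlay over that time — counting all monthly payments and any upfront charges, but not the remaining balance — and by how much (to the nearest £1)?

Option A: at 7.65% the monthly rate is 0.0063750, so the payment is 427,200 × 0.0063750 / (1 − 1.0063750^−180) = £3,996.70.
Option B: at 4.875% the monthly rate is 0.0040625, so the payment is 427,200 × 0.0040625 / (1 − 1.0040625^−180) = £3,350.52.
Over 133 months: Option A costs 133 × £3,996.70 = £531,561.10; Option B costs 133 × £3,350.52 + £6,700.00 = £452,319.16.
Option B is cheaper by £531,561.10 − £452,319.16 = £79,241.94.

Option B by £79,242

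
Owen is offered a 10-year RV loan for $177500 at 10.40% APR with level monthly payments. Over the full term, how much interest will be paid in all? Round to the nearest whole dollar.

$108,720

At 10.40% the monthly rate is 0.0086667, so the payment is 177,500 × 0.0086667 / (1 − 1.0086667^−120) = $2,385.17.
Total paid = 120 × $2,385.17 = $286,220.40; interest = $286,220.40 − $177,500 = $108,720.40.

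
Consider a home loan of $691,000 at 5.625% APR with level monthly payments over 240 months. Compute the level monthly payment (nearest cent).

At 5.625% the monthly rate is 0.0046875, so the payment is 691,000 × 0.0046875 / (1 − 1.0046875^−240) = $4,802.22.

$4,802.22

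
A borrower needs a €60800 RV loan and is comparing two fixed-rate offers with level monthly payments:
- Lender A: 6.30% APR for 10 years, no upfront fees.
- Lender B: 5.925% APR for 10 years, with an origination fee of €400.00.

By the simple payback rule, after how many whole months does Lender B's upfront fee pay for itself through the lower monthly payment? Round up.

35 months

Lender A: monthly rate = 6.3%/12 = 0.0052500; payment = 60,800 × 0.0052500 / (1 − (1+0.0052500)^−120) = €684.20.
Lender B: at 5.925% the monthly rate is 0.0049375, so the payment is 60,800 × 0.0049375 / (1 − 1.0049375^−120) = €672.72.
Monthly savings = €684.20 − €672.72 = €11.48.
Break-even = €400.00 / €11.48 = 34.84 → 35 months.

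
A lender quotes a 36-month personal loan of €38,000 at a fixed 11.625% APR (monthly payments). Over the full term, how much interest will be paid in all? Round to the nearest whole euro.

Monthly rate = 11.625%/12 = 0.0096875; payment = 38,000 × 0.0096875 / (1 − (1+0.0096875)^−36) = €1,255.35.
Total paid = 36 × €1,255.35 = €45,192.60; interest = €45,192.60 − €38,000 = €7,192.60.

€7,193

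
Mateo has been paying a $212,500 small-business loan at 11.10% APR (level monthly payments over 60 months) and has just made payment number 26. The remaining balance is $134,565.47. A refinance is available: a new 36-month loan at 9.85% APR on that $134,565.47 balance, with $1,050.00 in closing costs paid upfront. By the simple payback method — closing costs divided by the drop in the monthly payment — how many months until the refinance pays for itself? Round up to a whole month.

4 months

Current payment = 212,500 × 11.1%/12 / (1 − (1+0.0092500)^−60) = $4,630.87.
Refinanced payment = 134,565.47 × 0.0082083 / (1 − (1+0.0082083)^−36) = $4,332.58.
Monthly savings = $4,630.87 − $4,332.58 = $298.29.
Break-even = $1,050.00 / $298.29 = 3.52 → 4 months.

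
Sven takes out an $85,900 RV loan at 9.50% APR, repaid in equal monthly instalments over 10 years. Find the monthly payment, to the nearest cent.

$1,111.53

At 9.50% the monthly rate is 0.0079167, so the payment is 85,900 × 0.0079167 / (1 − 1.0079167^−120) = $1,111.53.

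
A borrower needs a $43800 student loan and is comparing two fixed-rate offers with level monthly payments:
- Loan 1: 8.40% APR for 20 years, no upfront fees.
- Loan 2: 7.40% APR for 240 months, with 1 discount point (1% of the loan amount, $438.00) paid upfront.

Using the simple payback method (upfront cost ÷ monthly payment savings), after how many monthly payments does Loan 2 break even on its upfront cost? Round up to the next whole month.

17 months

Loan 1: monthly rate = 8.4%/12 = 0.0070000; payment = 43,800 × 0.0070000 / (1 − (1+0.0070000)^−240) = $377.34.
Loan 2: at 7.40% the monthly rate is 0.0061667, so the payment is 43,800 × 0.0061667 / (1 − 1.0061667^−240) = $350.18.
Monthly savings = $377.34 − $350.18 = $27.16.
Break-even = $438.00 / $27.16 = 16.13 → 17 months.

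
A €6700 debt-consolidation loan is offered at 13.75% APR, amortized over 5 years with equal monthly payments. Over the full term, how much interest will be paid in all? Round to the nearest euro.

At 13.75% the monthly rate is 0.0114583, so the payment is 6,700 × 0.0114583 / (1 − 1.0114583^−60) = €155.03.
Total paid = 60 × €155.03 = €9,301.80; interest = €9,301.80 − €6,700 = €2,601.80.

€2,602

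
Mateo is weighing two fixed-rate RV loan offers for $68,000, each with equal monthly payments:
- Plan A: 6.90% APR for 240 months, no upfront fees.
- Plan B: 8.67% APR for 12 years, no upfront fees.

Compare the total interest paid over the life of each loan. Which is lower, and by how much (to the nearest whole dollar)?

Plan A: at 6.90% the monthly rate is 0.0057500, so the payment is 68,000 × 0.0057500 / (1 − 1.0057500^−240) = $523.13.
Total interest on Plan A = 240 × $523.13 − $68,000 = $57,551.20.
Plan B: at 8.67% the monthly rate is 0.0072250, so the payment is 68,000 × 0.0072250 / (1 − 1.0072250^−144) = $761.28.
Total interest on Plan B = 144 × $761.28 − $68,000 = $41,624.32.
Plan B is lower by $15,926.88.

Plan B by $15,927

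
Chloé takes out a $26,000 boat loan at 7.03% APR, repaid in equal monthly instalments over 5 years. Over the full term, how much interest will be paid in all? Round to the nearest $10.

$4,910

At 7.03% the monthly rate is 0.0058583, so the payment is 26,000 × 0.0058583 / (1 − 1.0058583^−60) = $515.20.
Total paid = 60 × $515.20 = $30,912.00; interest = $30,912.00 − $26,000 = $4,912.00.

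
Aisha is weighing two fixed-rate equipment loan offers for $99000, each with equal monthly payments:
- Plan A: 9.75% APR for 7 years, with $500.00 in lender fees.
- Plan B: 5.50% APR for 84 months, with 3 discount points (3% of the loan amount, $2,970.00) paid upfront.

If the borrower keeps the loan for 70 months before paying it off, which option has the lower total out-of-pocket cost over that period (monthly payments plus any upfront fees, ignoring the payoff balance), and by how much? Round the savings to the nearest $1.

Plan B by $12,099

Plan A: monthly rate = 9.75%/12 = 0.0081250; payment = 99,000 × 0.0081250 / (1 − (1+0.0081250)^−84) = $1,630.76.
Plan B: at 5.50% the monthly rate is 0.0045833, so the payment is 99,000 × 0.0045833 / (1 − 1.0045833^−84) = $1,422.63.
Over 70 months: Plan A costs 70 × $1,630.76 + $500.00 = $114,653.20; Plan B costs 70 × $1,422.63 + $2,970.00 = $102,554.10.
Plan B is cheaper by $114,653.20 − $102,554.10 = $12,099.10.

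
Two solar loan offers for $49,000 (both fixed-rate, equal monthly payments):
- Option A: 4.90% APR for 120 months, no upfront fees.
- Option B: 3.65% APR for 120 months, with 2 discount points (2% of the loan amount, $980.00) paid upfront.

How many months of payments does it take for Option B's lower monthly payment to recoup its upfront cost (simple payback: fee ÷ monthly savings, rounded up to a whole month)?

34 months

Option A: at 4.90% the monthly rate is 0.0040833, so the payment is 49,000 × 0.0040833 / (1 − 1.0040833^−120) = $517.33.
Option B: at 3.65% the monthly rate is 0.0030417, so the payment is 49,000 × 0.0030417 / (1 − 1.0030417^−120) = $487.99.
Monthly savings = $517.33 − $487.99 = $29.34.
Break-even = $980.00 / $29.34 = 33.40 → 34 months.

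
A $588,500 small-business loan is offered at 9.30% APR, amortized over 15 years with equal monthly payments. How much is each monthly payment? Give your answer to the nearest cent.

At 9.30% the monthly rate is 0.0077500, so the payment is 588,500 × 0.0077500 / (1 − 1.0077500^−180) = $6,074.44.

$6,074.44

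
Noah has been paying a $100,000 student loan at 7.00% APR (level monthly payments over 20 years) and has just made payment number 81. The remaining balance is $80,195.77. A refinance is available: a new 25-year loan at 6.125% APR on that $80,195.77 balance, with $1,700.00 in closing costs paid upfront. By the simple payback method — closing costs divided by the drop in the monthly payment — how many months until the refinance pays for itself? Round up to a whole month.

7 months

Current payment = 100,000 × 7%/12 / (1 − (1+0.0058333)^−240) = $775.30.
Refinanced payment = 80,195.77 × 0.0051042 / (1 − (1+0.0051042)^−300) = $522.85.
Monthly savings = $775.30 − $522.85 = $252.45.
Break-even = $1,700.00 / $252.45 = 6.73 → 7 months.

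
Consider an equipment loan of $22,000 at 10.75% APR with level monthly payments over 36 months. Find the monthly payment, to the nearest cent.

Monthly rate = 10.75%/12 = 0.0089583; payment = 22,000 × 0.0089583 / (1 − (1+0.0089583)^−36) = $717.65.

$717.65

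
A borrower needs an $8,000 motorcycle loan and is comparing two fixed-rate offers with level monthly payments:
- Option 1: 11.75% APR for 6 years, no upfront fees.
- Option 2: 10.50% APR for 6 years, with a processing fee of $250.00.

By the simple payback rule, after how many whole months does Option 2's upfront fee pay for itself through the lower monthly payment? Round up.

Option 1: at 11.75% the monthly rate is 0.0097917, so the payment is 8,000 × 0.0097917 / (1 − 1.0097917^−72) = $155.36.
Option 2: monthly rate = 10.5%/12 = 0.0087500; payment = 8,000 × 0.0087500 / (1 − (1+0.0087500)^−72) = $150.23.
Monthly savings = $155.36 − $150.23 = $5.13.
Break-even = $250.00 / $5.13 = 48.73 → 49 months.

49 months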